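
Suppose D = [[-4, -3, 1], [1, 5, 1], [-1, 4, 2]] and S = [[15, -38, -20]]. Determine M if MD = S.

M = [[-4, -6, -5]]

D is on the right of M, so right-multiply by D⁻¹: M = SD⁻¹.
det D = -6; the adjugate gives D⁻¹ = [[-1, -5/3, 4/3], [1/2, 7/6, -5/6], [-3/2, -19/6, 17/6]].
M = SD⁻¹ = [[15, -38, -20]] · [[-1, -5/3, 4/3], [1/2, 7/6, -5/6], [-3/2, -19/6, 17/6]] = [[-4, -6, -5]].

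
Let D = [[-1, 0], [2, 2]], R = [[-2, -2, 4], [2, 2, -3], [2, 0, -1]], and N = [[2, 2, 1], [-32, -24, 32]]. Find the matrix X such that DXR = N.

X = D⁻¹NR⁻¹ (apply D⁻¹ on the left and R⁻¹ on the right).
det D = -2; the adjugate gives D⁻¹ = [[-1, 0], [1, 1/2]].
det R = -4, so R⁻¹ = [[1/2, 1/2, 1/2], [1, 3/2, -1/2], [1, 1, 0]].
D⁻¹N = [[-2, -2, -1], [-14, -10, 17]].
X = (D⁻¹N)R⁻¹ = [[-4, -5, 0], [0, -5, -2]].

X = [[-4, -5, 0], [0, -5, -2]]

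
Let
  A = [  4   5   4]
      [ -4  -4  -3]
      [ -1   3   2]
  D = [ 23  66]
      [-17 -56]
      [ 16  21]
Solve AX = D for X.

X = [[-1, 5], [3, 6], [3, 4]]

Left-multiplying both sides by A⁻¹ gives X = A⁻¹D.
det A = -5; the adjugate gives A⁻¹ = [[-1/5, -2/5, -1/5], [-11/5, -12/5, 4/5], [16/5, 17/5, -4/5]].
X = A⁻¹D = [[-1/5, -2/5, -1/5], [-11/5, -12/5, 4/5], [16/5, 17/5, -4/5]] · [[23, 66], [-17, -56], [16, 21]] = [[-1, 5], [3, 6], [3, 4]].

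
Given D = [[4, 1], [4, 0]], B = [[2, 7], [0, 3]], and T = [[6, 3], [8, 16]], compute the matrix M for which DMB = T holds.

M = [[1, -1], [-1, -2]]

Isolating M: multiply by D⁻¹ from the left and B⁻¹ from the right, so M = D⁻¹TB⁻¹.
det D = -4; the adjugate gives D⁻¹ = [[0, 1/4], [1, -1]].
det B = 6; the adjugate gives B⁻¹ = [[1/2, -7/6], [0, 1/3]].
D⁻¹T = [[2, 4], [-2, -13]].
M = (D⁻¹T)B⁻¹ = [[1, -1], [-1, -2]].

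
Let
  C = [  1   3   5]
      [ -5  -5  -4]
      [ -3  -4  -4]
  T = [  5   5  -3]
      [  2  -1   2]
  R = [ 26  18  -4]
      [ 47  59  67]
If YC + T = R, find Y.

Y = [[-5, -4, -2], [5, -5, -5]]

YC = R − T = [[21, 13, -1], [45, 60, 65]].
Since C sits to the right of Y, Y = (R − T)C⁻¹.
det C = 5, so C⁻¹ = [[4/5, -8/5, 13/5], [-8/5, 11/5, -21/5], [1, -1, 2]].
Y = (R − T)C⁻¹ = [[-5, -4, -2], [5, -5, -5]].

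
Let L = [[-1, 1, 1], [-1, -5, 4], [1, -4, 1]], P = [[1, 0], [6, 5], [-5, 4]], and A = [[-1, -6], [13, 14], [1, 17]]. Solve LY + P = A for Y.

LY = A − P = [[-2, -6], [7, 9], [6, 13]].
Left-multiplying both sides by L⁻¹ gives Y = L⁻¹(A − P).
L has determinant 3; L⁻¹ = [[11/3, -5/3, 3], [5/3, -2/3, 1], [3, -1, 2]].
Y = L⁻¹(A − P) = [[-1, 2], [-2, -3], [-1, -1]].

Y = [[-1, 2], [-2, -3], [-1, -1]]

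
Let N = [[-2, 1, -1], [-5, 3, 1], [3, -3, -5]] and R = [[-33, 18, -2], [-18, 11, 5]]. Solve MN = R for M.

M = [[3, 6, 1], [-1, 4, 0]]

Since N sits to the right of M, M = RN⁻¹.
N has determinant -4; N⁻¹ = [[3, -2, -1], [11/2, -13/4, -7/4], [-3/2, 3/4, 1/4]].
M = RN⁻¹ = [[-33, 18, -2], [-18, 11, 5]] · [[3, -2, -1], [11/2, -13/4, -7/4], [-3/2, 3/4, 1/4]] = [[3, 6, 1], [-1, 4, 0]].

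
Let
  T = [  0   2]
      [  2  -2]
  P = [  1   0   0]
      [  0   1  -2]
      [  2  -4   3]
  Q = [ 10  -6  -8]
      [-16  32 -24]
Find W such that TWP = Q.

Isolating W: multiply by T⁻¹ from the left and P⁻¹ from the right, so W = T⁻¹QP⁻¹.
det T = -4; the adjugate gives T⁻¹ = [[1/2, 1/2], [1/2, 0]].
P has determinant -5; P⁻¹ = [[1, 0, 0], [4/5, -3/5, -2/5], [2/5, -4/5, -1/5]].
T⁻¹Q = [[-3, 13, -16], [5, -3, -4]].
W = (T⁻¹Q)P⁻¹ = [[1, 5, -2], [1, 5, 2]].

W = [[1, 5, -2], [1, 5, 2]]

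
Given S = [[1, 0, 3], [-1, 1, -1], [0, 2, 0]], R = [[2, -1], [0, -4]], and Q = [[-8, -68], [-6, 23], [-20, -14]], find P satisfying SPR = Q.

P = S⁻¹QR⁻¹ (apply S⁻¹ on the left and R⁻¹ on the right).
S has determinant -4; S⁻¹ = [[-1/2, -3/2, 3/4], [0, 0, 1/2], [1/2, 1/2, -1/4]].
det R = -8; the adjugate gives R⁻¹ = [[1/2, -1/8], [0, -1/4]].
S⁻¹Q = [[-2, -11], [-10, -7], [-2, -19]].
P = (S⁻¹Q)R⁻¹ = [[-1, 3], [-5, 3], [-1, 5]].

P = [[-1, 3], [-5, 3], [-1, 5]]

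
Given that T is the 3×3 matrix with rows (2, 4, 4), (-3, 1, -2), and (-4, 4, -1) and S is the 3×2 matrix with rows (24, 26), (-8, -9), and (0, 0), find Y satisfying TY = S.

Left-multiplying both sides by T⁻¹ gives Y = T⁻¹S.
det T = 2; the adjugate gives T⁻¹ = [[7/2, 10, -6], [5/2, 7, -4], [-4, -12, 7]].
Y = T⁻¹S = [[7/2, 10, -6], [5/2, 7, -4], [-4, -12, 7]] · [[24, 26], [-8, -9], [0, 0]] = [[4, 1], [4, 2], [0, 4]].

Y = [[4, 1], [4, 2], [0, 4]]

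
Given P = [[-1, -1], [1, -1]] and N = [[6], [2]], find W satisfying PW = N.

W = [[-2], [-4]]

Left-multiplying both sides by P⁻¹ gives W = P⁻¹N.
det P = 2; the adjugate gives P⁻¹ = [[-1/2, 1/2], [-1/2, -1/2]].
W = P⁻¹N = [[-1/2, 1/2], [-1/2, -1/2]] · [[6], [2]] = [[-2], [-4]].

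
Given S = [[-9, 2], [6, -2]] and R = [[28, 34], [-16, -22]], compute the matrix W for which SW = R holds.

W = [[-4, -4], [-4, -1]]

Since S multiplies W on the left, W = S⁻¹R.
S has determinant 6; S⁻¹ = [[-1/3, -1/3], [-1, -3/2]].
W = S⁻¹R = [[-1/3, -1/3], [-1, -3/2]] · [[28, 34], [-16, -22]] = [[-4, -4], [-4, -1]].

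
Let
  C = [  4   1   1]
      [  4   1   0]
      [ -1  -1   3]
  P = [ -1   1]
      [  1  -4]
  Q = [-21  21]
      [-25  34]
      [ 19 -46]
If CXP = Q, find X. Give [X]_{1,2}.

Left-multiply by C⁻¹ and right-multiply by P⁻¹: X = C⁻¹QP⁻¹.
det C = -3; the adjugate gives C⁻¹ = [[-1, 4/3, 1/3], [4, -13/3, -4/3], [1, -1, 0]].
det P = 3, so P⁻¹ = [[-4/3, -1/3], [-1/3, -1/3]].
C⁻¹Q = [[-6, 9], [-1, -2], [4, -13]].
X = (C⁻¹Q)P⁻¹ = [[5, -1], [2, 1], [-1, 3]].

-1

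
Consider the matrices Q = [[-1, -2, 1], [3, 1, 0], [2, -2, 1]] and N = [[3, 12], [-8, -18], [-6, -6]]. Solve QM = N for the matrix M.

Q is on the left of M, so left-multiply by Q⁻¹: M = Q⁻¹N.
Q has determinant -3; Q⁻¹ = [[-1/3, 0, 1/3], [1, 1, -1], [8/3, 2, -5/3]].
M = Q⁻¹N = [[-1/3, 0, 1/3], [1, 1, -1], [8/3, 2, -5/3]] · [[3, 12], [-8, -18], [-6, -6]] = [[-3, -6], [1, 0], [2, 6]].

M = [[-3, -6], [1, 0], [2, 6]]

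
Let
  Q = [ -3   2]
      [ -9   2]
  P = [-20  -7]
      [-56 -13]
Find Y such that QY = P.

Q is on the left of Y, so left-multiply by Q⁻¹: Y = Q⁻¹P.
det Q = 12; the adjugate gives Q⁻¹ = [[1/6, -1/6], [3/4, -1/4]].
Y = Q⁻¹P = [[1/6, -1/6], [3/4, -1/4]] · [[-20, -7], [-56, -13]] = [[6, 1], [-1, -2]].

Y = [[6, 1], [-1, -2]]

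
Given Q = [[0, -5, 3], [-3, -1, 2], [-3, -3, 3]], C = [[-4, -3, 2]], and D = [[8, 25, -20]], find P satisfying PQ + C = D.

PQ = D − C = [[12, 28, -22]].
Since Q sits to the right of P, P = (D − C)Q⁻¹.
det Q = 3; the adjugate gives Q⁻¹ = [[1, 2, -7/3], [1, 3, -3], [2, 5, -5]].
P = (D − C)Q⁻¹ = [[-4, -2, -2]].

P = [[-4, -2, -2]]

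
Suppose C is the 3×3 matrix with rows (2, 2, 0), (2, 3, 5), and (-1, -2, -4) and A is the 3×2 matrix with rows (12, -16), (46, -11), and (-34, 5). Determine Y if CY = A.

Y = [[2, -3], [4, -5], [6, 2]]

Since C multiplies Y on the left, Y = C⁻¹A.
C has determinant 2; C⁻¹ = [[-1, 4, 5], [3/2, -4, -5], [-1/2, 1, 1]].
Y = C⁻¹A = [[-1, 4, 5], [3/2, -4, -5], [-1/2, 1, 1]] · [[12, -16], [46, -11], [-34, 5]] = [[2, -3], [4, -5], [6, 2]].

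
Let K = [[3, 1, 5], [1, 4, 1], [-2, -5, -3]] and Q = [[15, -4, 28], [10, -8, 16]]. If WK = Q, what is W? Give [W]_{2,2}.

4

Since K sits to the right of W, W = QK⁻¹.
det K = -5, so K⁻¹ = [[7/5, 22/5, 19/5], [-1/5, -1/5, -2/5], [-3/5, -13/5, -11/5]].
W = QK⁻¹ = [[15, -4, 28], [10, -8, 16]] · [[7/5, 22/5, 19/5], [-1/5, -1/5, -2/5], [-3/5, -13/5, -11/5]] = [[5, -6, -3], [6, 4, 6]].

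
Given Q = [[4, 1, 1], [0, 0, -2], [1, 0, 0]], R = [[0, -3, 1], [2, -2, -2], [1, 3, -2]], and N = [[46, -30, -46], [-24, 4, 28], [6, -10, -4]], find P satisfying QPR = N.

P = [[4, 2, 2], [-2, 3, 4], [2, 4, 4]]

Left-multiply by Q⁻¹ and right-multiply by R⁻¹: P = Q⁻¹NR⁻¹.
det Q = -2; the adjugate gives Q⁻¹ = [[0, 0, 1], [1, 1/2, -4], [0, -1/2, 0]].
det R = 2, so R⁻¹ = [[5, -3/2, 4], [1, -1/2, 1], [4, -3/2, 3]].
Q⁻¹N = [[6, -10, -4], [10, 12, -16], [12, -2, -14]].
P = (Q⁻¹N)R⁻¹ = [[4, 2, 2], [-2, 3, 4], [2, 4, 4]].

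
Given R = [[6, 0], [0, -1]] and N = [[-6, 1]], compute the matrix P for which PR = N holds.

Since R sits to the right of P, P = NR⁻¹.
R has determinant -6; R⁻¹ = [[1/6, 0], [0, -1]].
P = NR⁻¹ = [[-6, 1]] · [[1/6, 0], [0, -1]] = [[-1, -1]].

P = [[-1, -1]]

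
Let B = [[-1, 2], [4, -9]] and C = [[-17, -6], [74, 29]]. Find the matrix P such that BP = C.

Since B multiplies P on the left, P = B⁻¹C.
det B = 1; the adjugate gives B⁻¹ = [[-9, -2], [-4, -1]].
P = B⁻¹C = [[-9, -2], [-4, -1]] · [[-17, -6], [74, 29]] = [[5, -4], [-6, -5]].

P = [[5, -4], [-6, -5]]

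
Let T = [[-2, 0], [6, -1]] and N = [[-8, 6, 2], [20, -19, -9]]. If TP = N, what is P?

Since T multiplies P on the left, P = T⁻¹N.
T has determinant 2; T⁻¹ = [[-1/2, 0], [-3, -1]].
P = T⁻¹N = [[-1/2, 0], [-3, -1]] · [[-8, 6, 2], [20, -19, -9]] = [[4, -3, -1], [4, 1, 3]].

P = [[4, -3, -1], [4, 1, 3]]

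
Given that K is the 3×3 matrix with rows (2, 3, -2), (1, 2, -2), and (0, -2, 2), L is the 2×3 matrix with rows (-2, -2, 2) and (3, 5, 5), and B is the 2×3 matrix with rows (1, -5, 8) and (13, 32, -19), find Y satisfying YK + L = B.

YK = B − L = [[3, -3, 6], [10, 27, -24]].
Right-multiplying both sides by K⁻¹ gives Y = (B − L)K⁻¹.
det K = -2; the adjugate gives K⁻¹ = [[0, 1, 1], [1, -2, -1], [1, -2, -1/2]].
Y = (B − L)K⁻¹ = [[3, -3, 3], [3, 4, -5]].

Y = [[3, -3, 3], [3, 4, -5]]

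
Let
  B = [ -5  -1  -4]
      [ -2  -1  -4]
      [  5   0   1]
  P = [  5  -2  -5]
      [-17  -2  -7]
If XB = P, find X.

X = [[2, 0, 3], [6, -4, 1]]

Since B sits to the right of X, X = PB⁻¹.
det B = 3, so B⁻¹ = [[-1/3, 1/3, 0], [-6, 5, -4], [5/3, -5/3, 1]].
X = PB⁻¹ = [[5, -2, -5], [-17, -2, -7]] · [[-1/3, 1/3, 0], [-6, 5, -4], [5/3, -5/3, 1]] = [[2, 0, 3], [6, -4, 1]].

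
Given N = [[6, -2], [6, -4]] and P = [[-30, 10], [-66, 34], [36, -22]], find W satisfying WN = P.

W = [[-5, 0], [-5, -6], [1, 5]]

Since N sits to the right of W, W = PN⁻¹.
N has determinant -12; N⁻¹ = [[1/3, -1/6], [1/2, -1/2]].
W = PN⁻¹ = [[-30, 10], [-66, 34], [36, -22]] · [[1/3, -1/6], [1/2, -1/2]] = [[-5, 0], [-5, -6], [1, 5]].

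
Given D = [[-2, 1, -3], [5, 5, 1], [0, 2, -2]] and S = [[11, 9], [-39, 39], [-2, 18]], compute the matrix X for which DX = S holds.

X = [[-2, 6], [-5, 3], [-4, -6]]

D is on the left of X, so left-multiply by D⁻¹: X = D⁻¹S.
det D = 4; the adjugate gives D⁻¹ = [[-3, -1, 4], [5/2, 1, -13/4], [5/2, 1, -15/4]].
X = D⁻¹S = [[-3, -1, 4], [5/2, 1, -13/4], [5/2, 1, -15/4]] · [[11, 9], [-39, 39], [-2, 18]] = [[-2, 6], [-5, 3], [-4, -6]].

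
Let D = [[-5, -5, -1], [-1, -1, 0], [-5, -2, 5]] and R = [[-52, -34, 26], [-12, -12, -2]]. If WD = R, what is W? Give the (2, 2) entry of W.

Right-multiplying both sides by D⁻¹ gives W = RD⁻¹.
D has determinant 3; D⁻¹ = [[-5/3, 9, -1/3], [5/3, -10, 1/3], [-1, 5, 0]].
W = RD⁻¹ = [[-52, -34, 26], [-12, -12, -2]] · [[-5/3, 9, -1/3], [5/3, -10, 1/3], [-1, 5, 0]] = [[4, 2, 6], [2, 2, 0]].

2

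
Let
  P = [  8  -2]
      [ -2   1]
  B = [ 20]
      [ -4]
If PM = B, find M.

M = [[3], [2]]

Left-multiplying both sides by P⁻¹ gives M = P⁻¹B.
det P = 4, so P⁻¹ = [[1/4, 1/2], [1/2, 2]].
M = P⁻¹B = [[1/4, 1/2], [1/2, 2]] · [[20], [-4]] = [[3], [2]].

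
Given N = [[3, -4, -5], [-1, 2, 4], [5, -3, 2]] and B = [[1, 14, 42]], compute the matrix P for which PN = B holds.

P = [[-6, 1, 4]]

Since N sits to the right of P, P = BN⁻¹.
N has determinant -5; N⁻¹ = [[-16/5, -23/5, 6/5], [-22/5, -31/5, 7/5], [7/5, 11/5, -2/5]].
P = BN⁻¹ = [[1, 14, 42]] · [[-16/5, -23/5, 6/5], [-22/5, -31/5, 7/5], [7/5, 11/5, -2/5]] = [[-6, 1, 4]].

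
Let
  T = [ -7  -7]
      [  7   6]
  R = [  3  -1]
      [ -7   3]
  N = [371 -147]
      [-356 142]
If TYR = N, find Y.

Y = [[-1, 5], [-5, 0]]

Isolating Y: multiply by T⁻¹ from the left and R⁻¹ from the right, so Y = T⁻¹NR⁻¹.
det T = 7, so T⁻¹ = [[6/7, 1], [-1, -1]].
det R = 2, so R⁻¹ = [[3/2, 1/2], [7/2, 3/2]].
T⁻¹N = [[-38, 16], [-15, 5]].
Y = (T⁻¹N)R⁻¹ = [[-1, 5], [-5, 0]].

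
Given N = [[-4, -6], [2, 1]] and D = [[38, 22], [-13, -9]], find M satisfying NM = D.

M = [[-5, -4], [-3, -1]]

N is on the left of M, so left-multiply by N⁻¹: M = N⁻¹D.
det N = 8, so N⁻¹ = [[1/8, 3/4], [-1/4, -1/2]].
M = N⁻¹D = [[1/8, 3/4], [-1/4, -1/2]] · [[38, 22], [-13, -9]] = [[-5, -4], [-3, -1]].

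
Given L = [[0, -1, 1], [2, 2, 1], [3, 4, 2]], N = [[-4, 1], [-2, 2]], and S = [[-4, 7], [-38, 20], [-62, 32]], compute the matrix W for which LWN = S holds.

Isolating W: multiply by L⁻¹ from the left and N⁻¹ from the right, so W = L⁻¹SN⁻¹.
det L = 3, so L⁻¹ = [[0, 2, -1], [-1/3, -1, 2/3], [2/3, -1, 2/3]].
det N = -6, so N⁻¹ = [[-1/3, 1/6], [-1/3, 2/3]].
L⁻¹S = [[-14, 8], [-2, -1], [-6, 6]].
W = (L⁻¹S)N⁻¹ = [[2, 3], [1, -1], [0, 3]].

W = [[2, 3], [1, -1], [0, 3]]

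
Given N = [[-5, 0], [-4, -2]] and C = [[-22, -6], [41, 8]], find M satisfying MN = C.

N is on the right of M, so right-multiply by N⁻¹: M = CN⁻¹.
det N = 10; the adjugate gives N⁻¹ = [[-1/5, 0], [2/5, -1/2]].
M = CN⁻¹ = [[-22, -6], [41, 8]] · [[-1/5, 0], [2/5, -1/2]] = [[2, 3], [-5, -4]].

M = [[2, 3], [-5, -4]]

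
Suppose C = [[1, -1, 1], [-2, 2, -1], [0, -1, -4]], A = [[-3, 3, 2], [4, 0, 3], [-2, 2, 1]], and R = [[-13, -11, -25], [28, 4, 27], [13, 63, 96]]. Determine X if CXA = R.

Isolating X: multiply by C⁻¹ from the left and A⁻¹ from the right, so X = C⁻¹RA⁻¹.
det C = 1, so C⁻¹ = [[-9, -5, -1], [-8, -4, -1], [2, 1, 0]].
A has determinant 4; A⁻¹ = [[-3/2, 1/4, 9/4], [-5/2, 1/4, 17/4], [2, 0, -3]].
C⁻¹R = [[-36, 16, -6], [-21, 9, -4], [2, -18, -23]].
X = (C⁻¹R)A⁻¹ = [[2, -5, 5], [1, -3, 3], [-4, -4, -3]].

X = [[2, -5, 5], [1, -3, 3], [-4, -4, -3]]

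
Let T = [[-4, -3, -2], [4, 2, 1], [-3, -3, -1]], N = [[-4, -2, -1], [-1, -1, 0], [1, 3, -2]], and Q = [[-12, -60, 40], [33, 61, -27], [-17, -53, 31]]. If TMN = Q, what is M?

Isolating M: multiply by T⁻¹ from the left and N⁻¹ from the right, so M = T⁻¹QN⁻¹.
det T = 5; the adjugate gives T⁻¹ = [[1/5, 3/5, 1/5], [1/5, -2/5, -4/5], [-6/5, -3/5, 4/5]].
det N = -2, so N⁻¹ = [[-1, 7/2, 1/2], [1, -9/2, -1/2], [1, -5, -1]].
T⁻¹Q = [[14, 14, -2], [-2, 6, -6], [-19, -7, -7]].
M = (T⁻¹Q)N⁻¹ = [[-2, -4, 2], [2, -4, 2], [5, 0, 1]].

M = [[-2, -4, 2], [2, -4, 2], [5, 0, 1]]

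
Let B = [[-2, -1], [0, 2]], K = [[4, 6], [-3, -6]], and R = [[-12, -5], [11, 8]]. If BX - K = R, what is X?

BX = R + K = [[-8, 1], [8, 2]].
Left-multiplying both sides by B⁻¹ gives X = B⁻¹(R + K).
det B = -4, so B⁻¹ = [[-1/2, -1/4], [0, 1/2]].
X = B⁻¹(R + K) = [[2, -1], [4, 1]].

X = [[2, -1], [4, 1]]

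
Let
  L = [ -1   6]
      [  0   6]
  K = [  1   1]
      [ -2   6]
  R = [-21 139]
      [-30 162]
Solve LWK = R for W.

Isolating W: multiply by L⁻¹ from the left and K⁻¹ from the right, so W = L⁻¹RK⁻¹.
L has determinant -6; L⁻¹ = [[-1, 1], [0, 1/6]].
K has determinant 8; K⁻¹ = [[3/4, -1/8], [1/4, 1/8]].
L⁻¹R = [[-9, 23], [-5, 27]].
W = (L⁻¹R)K⁻¹ = [[-1, 4], [3, 4]].

W = [[-1, 4], [3, 4]]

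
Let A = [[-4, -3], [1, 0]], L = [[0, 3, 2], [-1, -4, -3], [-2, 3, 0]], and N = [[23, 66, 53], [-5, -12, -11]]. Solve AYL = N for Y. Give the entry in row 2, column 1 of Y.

3

Y = A⁻¹NL⁻¹ (apply A⁻¹ on the left and L⁻¹ on the right).
det A = 3; the adjugate gives A⁻¹ = [[0, 1], [-1/3, -4/3]].
det L = -4, so L⁻¹ = [[-9/4, -3/2, 1/4], [-3/2, -1, 1/2], [11/4, 3/2, -3/4]].
A⁻¹N = [[-5, -12, -11], [-1, -6, -3]].
Y = (A⁻¹N)L⁻¹ = [[-1, 3, 1], [3, 3, -1]].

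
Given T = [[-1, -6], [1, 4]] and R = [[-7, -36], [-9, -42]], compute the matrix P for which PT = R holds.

Since T sits to the right of P, P = RT⁻¹.
det T = 2; the adjugate gives T⁻¹ = [[2, 3], [-1/2, -1/2]].
P = RT⁻¹ = [[-7, -36], [-9, -42]] · [[2, 3], [-1/2, -1/2]] = [[4, -3], [3, -6]].

P = [[4, -3], [3, -6]]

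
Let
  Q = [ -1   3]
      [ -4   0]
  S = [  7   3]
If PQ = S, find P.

Right-multiplying both sides by Q⁻¹ gives P = SQ⁻¹.
det Q = 12, so Q⁻¹ = [[0, -1/4], [1/3, -1/12]].
P = SQ⁻¹ = [[7, 3]] · [[0, -1/4], [1/3, -1/12]] = [[1, -2]].

P = [[1, -2]]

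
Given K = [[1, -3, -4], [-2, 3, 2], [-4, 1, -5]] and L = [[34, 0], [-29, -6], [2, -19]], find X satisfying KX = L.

X = [[5, 0], [-3, -4], [-5, 3]]

Since K multiplies X on the left, X = K⁻¹L.
det K = -3; the adjugate gives K⁻¹ = [[17/3, 19/3, -2], [6, 7, -2], [-10/3, -11/3, 1]].
X = K⁻¹L = [[17/3, 19/3, -2], [6, 7, -2], [-10/3, -11/3, 1]] · [[34, 0], [-29, -6], [2, -19]] = [[5, 0], [-3, -4], [-5, 3]].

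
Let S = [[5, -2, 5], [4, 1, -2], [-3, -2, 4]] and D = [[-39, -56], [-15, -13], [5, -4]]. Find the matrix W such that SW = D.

Left-multiplying both sides by S⁻¹ gives W = S⁻¹D.
det S = -5, so S⁻¹ = [[0, 2/5, 1/5], [2, -7, -6], [1, -16/5, -13/5]].
W = S⁻¹D = [[0, 2/5, 1/5], [2, -7, -6], [1, -16/5, -13/5]] · [[-39, -56], [-15, -13], [5, -4]] = [[-5, -6], [-3, 3], [-4, -4]].

W = [[-5, -6], [-3, 3], [-4, -4]]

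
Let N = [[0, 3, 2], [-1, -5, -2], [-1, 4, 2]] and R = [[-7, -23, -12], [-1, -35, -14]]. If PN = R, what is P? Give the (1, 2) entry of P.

4

Right-multiplying both sides by N⁻¹ gives P = RN⁻¹.
det N = -6; the adjugate gives N⁻¹ = [[1/3, -1/3, -2/3], [-2/3, -1/3, 1/3], [3/2, 1/2, -1/2]].
P = RN⁻¹ = [[-7, -23, -12], [-1, -35, -14]] · [[1/3, -1/3, -2/3], [-2/3, -1/3, 1/3], [3/2, 1/2, -1/2]] = [[-5, 4, 3], [2, 5, -4]].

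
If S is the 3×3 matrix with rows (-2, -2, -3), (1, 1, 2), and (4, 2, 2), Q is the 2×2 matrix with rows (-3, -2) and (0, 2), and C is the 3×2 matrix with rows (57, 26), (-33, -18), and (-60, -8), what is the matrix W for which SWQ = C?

W = [[2, 4], [3, 2], [3, -2]]

Left-multiply by S⁻¹ and right-multiply by Q⁻¹: W = S⁻¹CQ⁻¹.
det S = -2, so S⁻¹ = [[1, 1, 1/2], [-3, -4, -1/2], [1, 2, 0]].
Q has determinant -6; Q⁻¹ = [[-1/3, -1/3], [0, 1/2]].
S⁻¹C = [[-6, 4], [-9, -2], [-9, -10]].
W = (S⁻¹C)Q⁻¹ = [[2, 4], [3, 2], [3, -2]].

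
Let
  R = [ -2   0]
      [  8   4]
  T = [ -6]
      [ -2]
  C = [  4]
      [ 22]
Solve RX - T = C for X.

X = [[1], [3]]

RX = C + T = [[-2], [20]].
Since R multiplies X on the left, X = R⁻¹(C + T).
det R = -8, so R⁻¹ = [[-1/2, 0], [1, 1/4]].
X = R⁻¹(C + T) = [[1], [3]].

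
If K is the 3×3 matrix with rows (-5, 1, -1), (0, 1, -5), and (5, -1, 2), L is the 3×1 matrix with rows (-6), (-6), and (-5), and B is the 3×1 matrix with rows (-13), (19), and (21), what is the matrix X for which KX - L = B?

X = [[4], [-2], [-3]]

KX = B + L = [[-19], [13], [16]].
Since K multiplies X on the left, X = K⁻¹(B + L).
K has determinant -5; K⁻¹ = [[3/5, 1/5, 4/5], [5, 1, 5], [1, 0, 1]].
X = K⁻¹(B + L) = [[4], [-2], [-3]].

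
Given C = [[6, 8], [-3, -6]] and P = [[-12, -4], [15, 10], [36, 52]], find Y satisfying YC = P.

Y = [[-5, -6], [5, 5], [5, -2]]

Since C sits to the right of Y, Y = PC⁻¹.
C has determinant -12; C⁻¹ = [[1/2, 2/3], [-1/4, -1/2]].
Y = PC⁻¹ = [[-12, -4], [15, 10], [36, 52]] · [[1/2, 2/3], [-1/4, -1/2]] = [[-5, -6], [5, 5], [5, -2]].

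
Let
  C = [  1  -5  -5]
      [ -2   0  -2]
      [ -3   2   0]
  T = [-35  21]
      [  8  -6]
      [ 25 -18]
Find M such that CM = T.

M = [[-5, 6], [5, 0], [1, -3]]

Left-multiplying both sides by C⁻¹ gives M = C⁻¹T.
C has determinant -6; C⁻¹ = [[-2/3, 5/3, -5/3], [-1, 5/2, -2], [2/3, -13/6, 5/3]].
M = C⁻¹T = [[-2/3, 5/3, -5/3], [-1, 5/2, -2], [2/3, -13/6, 5/3]] · [[-35, 21], [8, -6], [25, -18]] = [[-5, 6], [5, 0], [1, -3]].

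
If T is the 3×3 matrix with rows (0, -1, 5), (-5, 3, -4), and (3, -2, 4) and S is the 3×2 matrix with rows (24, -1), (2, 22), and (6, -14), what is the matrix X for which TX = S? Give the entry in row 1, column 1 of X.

-6

Left-multiplying both sides by T⁻¹ gives X = T⁻¹S.
det T = -3; the adjugate gives T⁻¹ = [[-4/3, 2, 11/3], [-8/3, 5, 25/3], [-1/3, 1, 5/3]].
X = T⁻¹S = [[-4/3, 2, 11/3], [-8/3, 5, 25/3], [-1/3, 1, 5/3]] · [[24, -1], [2, 22], [6, -14]] = [[-6, -6], [-4, -4], [4, -1]].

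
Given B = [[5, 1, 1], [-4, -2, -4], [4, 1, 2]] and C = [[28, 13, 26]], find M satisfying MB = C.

M = [[0, -6, 1]]

B is on the right of M, so right-multiply by B⁻¹: M = CB⁻¹.
B has determinant -4; B⁻¹ = [[0, 1/4, 1/2], [2, -3/2, -4], [-1, 1/4, 3/2]].
M = CB⁻¹ = [[28, 13, 26]] · [[0, 1/4, 1/2], [2, -3/2, -4], [-1, 1/4, 3/2]] = [[0, -6, 1]].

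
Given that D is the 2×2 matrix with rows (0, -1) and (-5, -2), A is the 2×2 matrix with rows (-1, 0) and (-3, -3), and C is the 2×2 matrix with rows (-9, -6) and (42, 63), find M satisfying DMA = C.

M = [[-3, 5], [-3, -2]]

Left-multiply by D⁻¹ and right-multiply by A⁻¹: M = D⁻¹CA⁻¹.
det D = -5; the adjugate gives D⁻¹ = [[2/5, -1/5], [-1, 0]].
det A = 3, so A⁻¹ = [[-1, 0], [1, -1/3]].
D⁻¹C = [[-12, -15], [9, 6]].
M = (D⁻¹C)A⁻¹ = [[-3, 5], [-3, -2]].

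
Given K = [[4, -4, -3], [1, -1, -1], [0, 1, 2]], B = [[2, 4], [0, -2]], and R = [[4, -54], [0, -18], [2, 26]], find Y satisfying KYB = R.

Y = [[-1, 3], [-3, -1], [2, -5]]

Isolating Y: multiply by K⁻¹ from the left and B⁻¹ from the right, so Y = K⁻¹RB⁻¹.
det K = 1, so K⁻¹ = [[-1, 5, 1], [-2, 8, 1], [1, -4, 0]].
B has determinant -4; B⁻¹ = [[1/2, 1], [0, -1/2]].
K⁻¹R = [[-2, -10], [-6, -10], [4, 18]].
Y = (K⁻¹R)B⁻¹ = [[-1, 3], [-3, -1], [2, -5]].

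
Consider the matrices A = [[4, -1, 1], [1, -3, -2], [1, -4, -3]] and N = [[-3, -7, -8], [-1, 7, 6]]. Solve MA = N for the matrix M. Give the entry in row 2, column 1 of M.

A is on the right of M, so right-multiply by A⁻¹: M = NA⁻¹.
det A = 2; the adjugate gives A⁻¹ = [[1/2, -7/2, 5/2], [1/2, -13/2, 9/2], [-1/2, 15/2, -11/2]].
M = NA⁻¹ = [[-3, -7, -8], [-1, 7, 6]] · [[1/2, -7/2, 5/2], [1/2, -13/2, 9/2], [-1/2, 15/2, -11/2]] = [[-1, -4, 5], [0, 3, -4]].

0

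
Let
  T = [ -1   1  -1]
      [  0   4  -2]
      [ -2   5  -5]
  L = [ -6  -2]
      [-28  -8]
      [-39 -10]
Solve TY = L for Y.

Y = [[-3, 0], [-5, -2], [4, 0]]

Left-multiplying both sides by T⁻¹ gives Y = T⁻¹L.
det T = 6, so T⁻¹ = [[-5/3, 0, 1/3], [2/3, 1/2, -1/3], [4/3, 1/2, -2/3]].
Y = T⁻¹L = [[-5/3, 0, 1/3], [2/3, 1/2, -1/3], [4/3, 1/2, -2/3]] · [[-6, -2], [-28, -8], [-39, -10]] = [[-3, 0], [-5, -2], [4, 0]].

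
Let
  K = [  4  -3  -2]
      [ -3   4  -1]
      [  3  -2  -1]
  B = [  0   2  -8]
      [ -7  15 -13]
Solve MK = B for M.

K is on the right of M, so right-multiply by K⁻¹: M = BK⁻¹.
det K = 6; the adjugate gives K⁻¹ = [[-1, 1/6, 11/6], [-1, 1/3, 5/3], [-1, -1/6, 7/6]].
M = BK⁻¹ = [[0, 2, -8], [-7, 15, -13]] · [[-1, 1/6, 11/6], [-1, 1/3, 5/3], [-1, -1/6, 7/6]] = [[6, 2, -6], [5, 6, -3]].

M = [[6, 2, -6], [5, 6, -3]]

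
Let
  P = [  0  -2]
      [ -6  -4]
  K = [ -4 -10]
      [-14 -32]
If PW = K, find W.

W = [[1, 2], [2, 5]]

Left-multiplying both sides by P⁻¹ gives W = P⁻¹K.
det P = -12; the adjugate gives P⁻¹ = [[1/3, -1/6], [-1/2, 0]].
W = P⁻¹K = [[1/3, -1/6], [-1/2, 0]] · [[-4, -10], [-14, -32]] = [[1, 2], [2, 5]].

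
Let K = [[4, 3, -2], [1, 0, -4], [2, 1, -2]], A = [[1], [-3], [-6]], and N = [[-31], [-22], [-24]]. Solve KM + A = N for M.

M = [[-3], [-4], [4]]

KM = N − A = [[-32], [-19], [-18]].
Since K multiplies M on the left, M = K⁻¹(N − A).
det K = -4; the adjugate gives K⁻¹ = [[-1, -1, 3], [3/2, 1, -7/2], [-1/4, -1/2, 3/4]].
M = K⁻¹(N − A) = [[-3], [-4], [4]].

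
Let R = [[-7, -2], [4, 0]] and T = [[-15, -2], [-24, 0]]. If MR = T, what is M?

Right-multiplying both sides by R⁻¹ gives M = TR⁻¹.
det R = 8; the adjugate gives R⁻¹ = [[0, 1/4], [-1/2, -7/8]].
M = TR⁻¹ = [[-15, -2], [-24, 0]] · [[0, 1/4], [-1/2, -7/8]] = [[1, -2], [0, -6]].

M = [[1, -2], [0, -6]]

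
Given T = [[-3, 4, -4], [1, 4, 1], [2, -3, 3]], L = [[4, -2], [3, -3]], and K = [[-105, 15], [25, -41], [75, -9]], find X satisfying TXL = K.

X = T⁻¹KL⁻¹ (apply T⁻¹ on the left and L⁻¹ on the right).
det T = -5; the adjugate gives T⁻¹ = [[-3, 0, -4], [1/5, 1/5, 1/5], [11/5, 1/5, 16/5]].
det L = -6, so L⁻¹ = [[1/2, -1/3], [1/2, -2/3]].
T⁻¹K = [[15, -9], [-1, -7], [14, -4]].
X = (T⁻¹K)L⁻¹ = [[3, 1], [-4, 5], [5, -2]].

X = [[3, 1], [-4, 5], [5, -2]]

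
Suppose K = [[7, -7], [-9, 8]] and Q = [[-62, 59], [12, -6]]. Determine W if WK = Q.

K is on the right of W, so right-multiply by K⁻¹: W = QK⁻¹.
det K = -7, so K⁻¹ = [[-8/7, -1], [-9/7, -1]].
W = QK⁻¹ = [[-62, 59], [12, -6]] · [[-8/7, -1], [-9/7, -1]] = [[-5, 3], [-6, -6]].

W = [[-5, 3], [-6, -6]]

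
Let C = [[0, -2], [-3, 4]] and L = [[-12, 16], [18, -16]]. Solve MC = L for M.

C is on the right of M, so right-multiply by C⁻¹: M = LC⁻¹.
C has determinant -6; C⁻¹ = [[-2/3, -1/3], [-1/2, 0]].
M = LC⁻¹ = [[-12, 16], [18, -16]] · [[-2/3, -1/3], [-1/2, 0]] = [[0, 4], [-4, -6]].

M = [[0, 4], [-4, -6]]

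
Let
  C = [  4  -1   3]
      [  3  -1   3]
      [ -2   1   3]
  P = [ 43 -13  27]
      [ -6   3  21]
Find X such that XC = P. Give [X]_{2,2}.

4

Right-multiplying both sides by C⁻¹ gives X = PC⁻¹.
C has determinant -6; C⁻¹ = [[1, -1, 0], [5/2, -3, 1/2], [-1/6, 1/3, 1/6]].
X = PC⁻¹ = [[43, -13, 27], [-6, 3, 21]] · [[1, -1, 0], [5/2, -3, 1/2], [-1/6, 1/3, 1/6]] = [[6, 5, -2], [-2, 4, 5]].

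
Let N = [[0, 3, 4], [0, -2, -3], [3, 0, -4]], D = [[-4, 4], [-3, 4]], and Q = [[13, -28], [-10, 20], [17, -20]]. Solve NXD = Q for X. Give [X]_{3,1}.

-1

X = N⁻¹QD⁻¹ (apply N⁻¹ on the left and D⁻¹ on the right).
N has determinant -3; N⁻¹ = [[-8/3, -4, 1/3], [3, 4, 0], [-2, -3, 0]].
det D = -4, so D⁻¹ = [[-1, 1], [-3/4, 1]].
N⁻¹Q = [[11, -12], [-1, -4], [4, -4]].
X = (N⁻¹Q)D⁻¹ = [[-2, -1], [4, -5], [-1, 0]].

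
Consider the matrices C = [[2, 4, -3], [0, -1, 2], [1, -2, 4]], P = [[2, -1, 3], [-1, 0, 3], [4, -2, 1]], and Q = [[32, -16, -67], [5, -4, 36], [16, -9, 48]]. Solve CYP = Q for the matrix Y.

Y = [[-5, -4, 3], [-2, 5, 5], [4, 4, 1]]

Left-multiply by C⁻¹ and right-multiply by P⁻¹: Y = C⁻¹QP⁻¹.
det C = 5; the adjugate gives C⁻¹ = [[0, -2, 1], [2/5, 11/5, -4/5], [1/5, 8/5, -2/5]].
det P = 5, so P⁻¹ = [[6/5, -1, -3/5], [13/5, -2, -9/5], [2/5, 0, -1/5]].
C⁻¹Q = [[6, -1, -24], [11, -8, 14], [8, -6, 25]].
Y = (C⁻¹Q)P⁻¹ = [[-5, -4, 3], [-2, 5, 5], [4, 4, 1]].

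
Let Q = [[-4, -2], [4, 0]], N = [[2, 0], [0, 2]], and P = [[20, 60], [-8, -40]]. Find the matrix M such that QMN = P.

M = [[-1, -5], [-3, -5]]

Isolating M: multiply by Q⁻¹ from the left and N⁻¹ from the right, so M = Q⁻¹PN⁻¹.
det Q = 8; the adjugate gives Q⁻¹ = [[0, 1/4], [-1/2, -1/2]].
det N = 4, so N⁻¹ = [[1/2, 0], [0, 1/2]].
Q⁻¹P = [[-2, -10], [-6, -10]].
M = (Q⁻¹P)N⁻¹ = [[-1, -5], [-3, -5]].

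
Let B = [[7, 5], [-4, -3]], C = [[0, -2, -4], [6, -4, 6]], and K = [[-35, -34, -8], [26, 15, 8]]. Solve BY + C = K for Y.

BY = K − C = [[-35, -32, -4], [20, 19, 2]].
Left-multiplying both sides by B⁻¹ gives Y = B⁻¹(K − C).
det B = -1; the adjugate gives B⁻¹ = [[3, 5], [-4, -7]].
Y = B⁻¹(K − C) = [[-5, -1, -2], [0, -5, 2]].

Y = [[-5, -1, -2], [0, -5, 2]]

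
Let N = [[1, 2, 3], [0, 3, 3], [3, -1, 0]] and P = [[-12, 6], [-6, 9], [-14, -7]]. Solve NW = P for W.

Left-multiplying both sides by N⁻¹ gives W = N⁻¹P.
det N = -6, so N⁻¹ = [[-1/2, 1/2, 1/2], [-3/2, 3/2, 1/2], [3/2, -7/6, -1/2]].
W = N⁻¹P = [[-1/2, 1/2, 1/2], [-3/2, 3/2, 1/2], [3/2, -7/6, -1/2]] · [[-12, 6], [-6, 9], [-14, -7]] = [[-4, -2], [2, 1], [-4, 2]].

W = [[-4, -2], [2, 1], [-4, 2]]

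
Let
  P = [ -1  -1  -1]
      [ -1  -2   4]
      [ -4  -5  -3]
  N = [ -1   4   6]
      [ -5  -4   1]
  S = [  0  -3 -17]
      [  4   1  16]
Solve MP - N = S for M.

MP = S + N = [[-1, 1, -11], [-1, -3, 17]].
P is on the right of M, so right-multiply by P⁻¹: M = (S + N)P⁻¹.
det P = -4, so P⁻¹ = [[-13/2, -1/2, 3/2], [19/4, 1/4, -5/4], [3/4, 1/4, -1/4]].
M = (S + N)P⁻¹ = [[3, -2, 0], [5, 4, -2]].

M = [[3, -2, 0], [5, 4, -2]]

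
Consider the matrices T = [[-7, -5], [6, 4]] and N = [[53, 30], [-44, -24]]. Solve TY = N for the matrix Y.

Since T multiplies Y on the left, Y = T⁻¹N.
det T = 2, so T⁻¹ = [[2, 5/2], [-3, -7/2]].
Y = T⁻¹N = [[2, 5/2], [-3, -7/2]] · [[53, 30], [-44, -24]] = [[-4, 0], [-5, -6]].

Y = [[-4, 0], [-5, -6]]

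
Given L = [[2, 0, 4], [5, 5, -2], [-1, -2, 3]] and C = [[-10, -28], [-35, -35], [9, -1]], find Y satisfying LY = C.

Y = [[-5, -4], [-2, -5], [0, -5]]

Since L multiplies Y on the left, Y = L⁻¹C.
L has determinant 2; L⁻¹ = [[11/2, -4, -10], [-13/2, 5, 12], [-5/2, 2, 5]].
Y = L⁻¹C = [[11/2, -4, -10], [-13/2, 5, 12], [-5/2, 2, 5]] · [[-10, -28], [-35, -35], [9, -1]] = [[-5, -4], [-2, -5], [0, -5]].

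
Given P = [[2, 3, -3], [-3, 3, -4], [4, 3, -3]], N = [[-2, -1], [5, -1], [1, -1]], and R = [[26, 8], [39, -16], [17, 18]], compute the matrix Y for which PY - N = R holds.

PY = R + N = [[24, 7], [44, -17], [18, 17]].
Since P multiplies Y on the left, Y = P⁻¹(R + N).
P has determinant -6; P⁻¹ = [[-1/2, 0, 1/2], [25/6, -1, -17/6], [7/2, -1, -5/2]].
Y = P⁻¹(R + N) = [[-3, 5], [5, -2], [-5, -1]].

Y = [[-3, 5], [5, -2], [-5, -1]]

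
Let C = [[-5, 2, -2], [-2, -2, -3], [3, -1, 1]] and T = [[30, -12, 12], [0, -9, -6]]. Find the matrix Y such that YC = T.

Since C sits to the right of Y, Y = TC⁻¹.
C has determinant -5; C⁻¹ = [[1, 0, 2], [7/5, -1/5, 11/5], [-8/5, -1/5, -14/5]].
Y = TC⁻¹ = [[30, -12, 12], [0, -9, -6]] · [[1, 0, 2], [7/5, -1/5, 11/5], [-8/5, -1/5, -14/5]] = [[-6, 0, 0], [-3, 3, -3]].

Y = [[-6, 0, 0], [-3, 3, -3]]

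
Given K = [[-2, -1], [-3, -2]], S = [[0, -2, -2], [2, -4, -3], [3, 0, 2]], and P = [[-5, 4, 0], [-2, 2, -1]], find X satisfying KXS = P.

X = [[1, 1, 2], [4, -4, -1]]

Isolating X: multiply by K⁻¹ from the left and S⁻¹ from the right, so X = K⁻¹PS⁻¹.
det K = 1; the adjugate gives K⁻¹ = [[-2, 1], [3, -2]].
det S = 2; the adjugate gives S⁻¹ = [[-4, 2, -1], [-13/2, 3, -2], [6, -3, 2]].
K⁻¹P = [[8, -6, -1], [-11, 8, 2]].
X = (K⁻¹P)S⁻¹ = [[1, 1, 2], [4, -4, -1]].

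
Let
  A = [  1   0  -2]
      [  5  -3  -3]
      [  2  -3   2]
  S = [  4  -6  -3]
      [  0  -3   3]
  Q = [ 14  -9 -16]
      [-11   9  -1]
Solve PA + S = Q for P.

P = [[5, 1, 0], [3, -2, -2]]

PA = Q − S = [[10, -3, -13], [-11, 12, -4]].
Right-multiplying both sides by A⁻¹ gives P = (Q − S)A⁻¹.
A has determinant 3; A⁻¹ = [[-5, 2, -2], [-16/3, 2, -7/3], [-3, 1, -1]].
P = (Q − S)A⁻¹ = [[5, 1, 0], [3, -2, -2]].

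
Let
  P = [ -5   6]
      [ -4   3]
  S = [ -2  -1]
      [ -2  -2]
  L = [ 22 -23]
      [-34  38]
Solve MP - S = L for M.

M = [[-4, 0], [4, 4]]

MP = L + S = [[20, -24], [-36, 36]].
P is on the right of M, so right-multiply by P⁻¹: M = (L + S)P⁻¹.
det P = 9; the adjugate gives P⁻¹ = [[1/3, -2/3], [4/9, -5/9]].
M = (L + S)P⁻¹ = [[-4, 0], [4, 4]].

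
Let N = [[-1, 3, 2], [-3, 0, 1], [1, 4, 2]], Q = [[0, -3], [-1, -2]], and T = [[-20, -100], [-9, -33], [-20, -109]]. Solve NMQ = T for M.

M = [[-1, -2], [5, 4], [2, 3]]

Isolating M: multiply by N⁻¹ from the left and Q⁻¹ from the right, so M = N⁻¹TQ⁻¹.
det N = 1, so N⁻¹ = [[-4, 2, 3], [7, -4, -5], [-12, 7, 9]].
det Q = -3, so Q⁻¹ = [[2/3, -1], [-1/3, 0]].
N⁻¹T = [[2, 7], [-4, -23], [-3, -12]].
M = (N⁻¹T)Q⁻¹ = [[-1, -2], [5, 4], [2, 3]].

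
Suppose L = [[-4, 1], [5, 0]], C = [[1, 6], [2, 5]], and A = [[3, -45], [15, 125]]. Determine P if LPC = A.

Left-multiply by L⁻¹ and right-multiply by C⁻¹: P = L⁻¹AC⁻¹.
det L = -5, so L⁻¹ = [[0, 1/5], [1, 4/5]].
C has determinant -7; C⁻¹ = [[-5/7, 6/7], [2/7, -1/7]].
L⁻¹A = [[3, 25], [15, 55]].
P = (L⁻¹A)C⁻¹ = [[5, -1], [5, 5]].

P = [[5, -1], [5, 5]]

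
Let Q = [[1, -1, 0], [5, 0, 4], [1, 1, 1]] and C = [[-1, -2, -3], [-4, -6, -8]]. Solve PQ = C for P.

P = [[3, -1, 1], [6, -2, 0]]

Since Q sits to the right of P, P = CQ⁻¹.
det Q = -3, so Q⁻¹ = [[4/3, -1/3, 4/3], [1/3, -1/3, 4/3], [-5/3, 2/3, -5/3]].
P = CQ⁻¹ = [[-1, -2, -3], [-4, -6, -8]] · [[4/3, -1/3, 4/3], [1/3, -1/3, 4/3], [-5/3, 2/3, -5/3]] = [[3, -1, 1], [6, -2, 0]].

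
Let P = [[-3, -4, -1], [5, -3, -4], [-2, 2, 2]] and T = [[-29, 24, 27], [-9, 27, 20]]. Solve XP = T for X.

Since P sits to the right of X, X = TP⁻¹.
det P = -2, so P⁻¹ = [[-1, -3, -13/2], [1, 4, 17/2], [-2, -7, -29/2]].
X = TP⁻¹ = [[-29, 24, 27], [-9, 27, 20]] · [[-1, -3, -13/2], [1, 4, 17/2], [-2, -7, -29/2]] = [[-1, -6, 1], [-4, -5, -2]].

X = [[-1, -6, 1], [-4, -5, -2]]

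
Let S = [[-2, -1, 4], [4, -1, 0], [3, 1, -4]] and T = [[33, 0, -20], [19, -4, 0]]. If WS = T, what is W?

Since S sits to the right of W, W = TS⁻¹.
det S = 4, so S⁻¹ = [[1, 0, 1], [4, -1, 4], [7/4, -1/4, 3/2]].
W = TS⁻¹ = [[33, 0, -20], [19, -4, 0]] · [[1, 0, 1], [4, -1, 4], [7/4, -1/4, 3/2]] = [[-2, 5, 3], [3, 4, 3]].

W = [[-2, 5, 3], [3, 4, 3]]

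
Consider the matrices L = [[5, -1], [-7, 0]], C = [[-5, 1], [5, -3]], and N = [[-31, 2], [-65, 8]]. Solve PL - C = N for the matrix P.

PL = N + C = [[-36, 3], [-60, 5]].
L is on the right of P, so right-multiply by L⁻¹: P = (N + C)L⁻¹.
det L = -7, so L⁻¹ = [[0, -1/7], [-1, -5/7]].
P = (N + C)L⁻¹ = [[-3, 3], [-5, 5]].

P = [[-3, 3], [-5, 5]]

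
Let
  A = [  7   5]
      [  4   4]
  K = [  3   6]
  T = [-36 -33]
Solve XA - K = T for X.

X = [[-3, -3]]

XA = T + K = [[-33, -27]].
Right-multiplying both sides by A⁻¹ gives X = (T + K)A⁻¹.
A has determinant 8; A⁻¹ = [[1/2, -5/8], [-1/2, 7/8]].
X = (T + K)A⁻¹ = [[-3, -3]].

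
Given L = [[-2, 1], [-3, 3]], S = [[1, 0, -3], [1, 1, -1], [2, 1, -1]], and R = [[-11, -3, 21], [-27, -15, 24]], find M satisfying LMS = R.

M = [[5, -1, -1], [4, -3, -4]]

Isolating M: multiply by L⁻¹ from the left and S⁻¹ from the right, so M = L⁻¹RS⁻¹.
L has determinant -3; L⁻¹ = [[-1, 1/3], [-1, 2/3]].
det S = 3, so S⁻¹ = [[0, -1, 1], [-1/3, 5/3, -2/3], [-1/3, -1/3, 1/3]].
L⁻¹R = [[2, -2, -13], [-7, -7, -5]].
M = (L⁻¹R)S⁻¹ = [[5, -1, -1], [4, -3, -4]].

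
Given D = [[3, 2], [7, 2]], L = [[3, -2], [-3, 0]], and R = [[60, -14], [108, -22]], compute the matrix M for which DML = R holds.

Left-multiply by D⁻¹ and right-multiply by L⁻¹: M = D⁻¹RL⁻¹.
D has determinant -8; D⁻¹ = [[-1/4, 1/4], [7/8, -3/8]].
det L = -6, so L⁻¹ = [[0, -1/3], [-1/2, -1/2]].
D⁻¹R = [[12, -2], [12, -4]].
M = (D⁻¹R)L⁻¹ = [[1, -3], [2, -2]].

M = [[1, -3], [2, -2]]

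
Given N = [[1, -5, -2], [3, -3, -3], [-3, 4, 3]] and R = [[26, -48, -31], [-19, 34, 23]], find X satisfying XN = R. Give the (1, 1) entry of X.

Since N sits to the right of X, X = RN⁻¹.
det N = -3, so N⁻¹ = [[-1, -7/3, -3], [0, 1, 1], [-1, -11/3, -4]].
X = RN⁻¹ = [[26, -48, -31], [-19, 34, 23]] · [[-1, -7/3, -3], [0, 1, 1], [-1, -11/3, -4]] = [[5, 5, -2], [-4, -6, -1]].

5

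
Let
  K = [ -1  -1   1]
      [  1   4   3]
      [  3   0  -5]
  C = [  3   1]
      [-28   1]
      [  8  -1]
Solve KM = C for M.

M = [[-4, 3], [-3, -2], [-4, 2]]

Left-multiplying both sides by K⁻¹ gives M = K⁻¹C.
det K = -6; the adjugate gives K⁻¹ = [[10/3, 5/6, 7/6], [-7/3, -1/3, -2/3], [2, 1/2, 1/2]].
M = K⁻¹C = [[10/3, 5/6, 7/6], [-7/3, -1/3, -2/3], [2, 1/2, 1/2]] · [[3, 1], [-28, 1], [8, -1]] = [[-4, 3], [-3, -2], [-4, 2]].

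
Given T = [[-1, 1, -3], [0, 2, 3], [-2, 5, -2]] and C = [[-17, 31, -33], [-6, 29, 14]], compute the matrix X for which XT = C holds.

Right-multiplying both sides by T⁻¹ gives X = CT⁻¹.
det T = 1, so T⁻¹ = [[-19, -13, 9], [-6, -4, 3], [4, 3, -2]].
X = CT⁻¹ = [[-17, 31, -33], [-6, 29, 14]] · [[-19, -13, 9], [-6, -4, 3], [4, 3, -2]] = [[5, -2, 6], [-4, 4, 5]].

X = [[5, -2, 6], [-4, 4, 5]]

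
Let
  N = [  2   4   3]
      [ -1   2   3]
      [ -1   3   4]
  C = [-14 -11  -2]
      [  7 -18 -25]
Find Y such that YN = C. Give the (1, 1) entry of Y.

-5

Right-multiplying both sides by N⁻¹ gives Y = CN⁻¹.
det N = -1, so N⁻¹ = [[1, 7, -6], [-1, -11, 9], [1, 10, -8]].
Y = CN⁻¹ = [[-14, -11, -2], [7, -18, -25]] · [[1, 7, -6], [-1, -11, 9], [1, 10, -8]] = [[-5, 3, 1], [0, -3, -4]].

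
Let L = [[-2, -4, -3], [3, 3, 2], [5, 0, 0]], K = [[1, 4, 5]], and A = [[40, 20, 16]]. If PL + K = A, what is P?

PL = A − K = [[39, 16, 11]].
Right-multiplying both sides by L⁻¹ gives P = (A − K)L⁻¹.
det L = 5; the adjugate gives L⁻¹ = [[0, 0, 1/5], [2, 3, -1], [-3, -4, 6/5]].
P = (A − K)L⁻¹ = [[-1, 4, 5]].

P = [[-1, 4, 5]]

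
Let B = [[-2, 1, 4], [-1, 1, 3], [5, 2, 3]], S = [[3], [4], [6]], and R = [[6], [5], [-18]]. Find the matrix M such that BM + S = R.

M = [[-5], [5], [-3]]

BM = R − S = [[3], [1], [-24]].
Since B multiplies M on the left, M = B⁻¹(R − S).
det B = -4, so B⁻¹ = [[3/4, -5/4, 1/4], [-9/2, 13/2, -1/2], [7/4, -9/4, 1/4]].
M = B⁻¹(R − S) = [[-5], [5], [-3]].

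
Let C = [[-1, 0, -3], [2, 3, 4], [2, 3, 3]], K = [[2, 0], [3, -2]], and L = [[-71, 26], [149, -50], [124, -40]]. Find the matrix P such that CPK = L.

P = [[1, -2], [5, 3], [5, 5]]

Left-multiply by C⁻¹ and right-multiply by K⁻¹: P = C⁻¹LK⁻¹.
det C = 3; the adjugate gives C⁻¹ = [[-1, -3, 3], [2/3, 1, -2/3], [0, 1, -1]].
det K = -4; the adjugate gives K⁻¹ = [[1/2, 0], [3/4, -1/2]].
C⁻¹L = [[-4, 4], [19, -6], [25, -10]].
P = (C⁻¹L)K⁻¹ = [[1, -2], [5, 3], [5, 5]].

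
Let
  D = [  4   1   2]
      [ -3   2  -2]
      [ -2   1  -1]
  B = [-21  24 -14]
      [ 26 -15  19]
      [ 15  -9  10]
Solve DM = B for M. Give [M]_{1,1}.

-4

Since D multiplies M on the left, M = D⁻¹B.
det D = 3, so D⁻¹ = [[0, 1, -2], [1/3, 0, 2/3], [1/3, -2, 11/3]].
M = D⁻¹B = [[0, 1, -2], [1/3, 0, 2/3], [1/3, -2, 11/3]] · [[-21, 24, -14], [26, -15, 19], [15, -9, 10]] = [[-4, 3, -1], [3, 2, 2], [-4, 5, -6]].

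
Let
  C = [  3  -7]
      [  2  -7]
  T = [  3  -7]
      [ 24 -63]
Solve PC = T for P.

Right-multiplying both sides by C⁻¹ gives P = TC⁻¹.
det C = -7, so C⁻¹ = [[1, -1], [2/7, -3/7]].
P = TC⁻¹ = [[3, -7], [24, -63]] · [[1, -1], [2/7, -3/7]] = [[1, 0], [6, 3]].

P = [[1, 0], [6, 3]]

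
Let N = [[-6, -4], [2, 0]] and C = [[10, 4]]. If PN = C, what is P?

P = [[-1, 2]]

N is on the right of P, so right-multiply by N⁻¹: P = CN⁻¹.
N has determinant 8; N⁻¹ = [[0, 1/2], [-1/4, -3/4]].
P = CN⁻¹ = [[10, 4]] · [[0, 1/2], [-1/4, -3/4]] = [[-1, 2]].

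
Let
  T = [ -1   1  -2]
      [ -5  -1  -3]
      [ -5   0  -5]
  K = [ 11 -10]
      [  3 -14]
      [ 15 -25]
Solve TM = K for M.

Left-multiplying both sides by T⁻¹ gives M = T⁻¹K.
det T = -5; the adjugate gives T⁻¹ = [[-1, -1, 1], [2, 1, -7/5], [1, 1, -6/5]].
M = T⁻¹K = [[-1, -1, 1], [2, 1, -7/5], [1, 1, -6/5]] · [[11, -10], [3, -14], [15, -25]] = [[1, -1], [4, 1], [-4, 6]].

M = [[1, -1], [4, 1], [-4, 6]]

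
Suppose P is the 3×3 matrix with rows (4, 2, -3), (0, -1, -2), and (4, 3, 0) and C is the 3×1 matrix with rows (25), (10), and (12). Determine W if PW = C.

P is on the left of W, so left-multiply by P⁻¹: W = P⁻¹C.
det P = -4, so P⁻¹ = [[-3/2, 9/4, 7/4], [2, -3, -2], [-1, 1, 1]].
W = P⁻¹C = [[-3/2, 9/4, 7/4], [2, -3, -2], [-1, 1, 1]] · [[25], [10], [12]] = [[6], [-4], [-3]].

W = [[6], [-4], [-3]]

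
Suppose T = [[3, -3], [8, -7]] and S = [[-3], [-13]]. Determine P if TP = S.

P = [[-6], [-5]]

Since T multiplies P on the left, P = T⁻¹S.
det T = 3, so T⁻¹ = [[-7/3, 1], [-8/3, 1]].
P = T⁻¹S = [[-7/3, 1], [-8/3, 1]] · [[-3], [-13]] = [[-6], [-5]].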